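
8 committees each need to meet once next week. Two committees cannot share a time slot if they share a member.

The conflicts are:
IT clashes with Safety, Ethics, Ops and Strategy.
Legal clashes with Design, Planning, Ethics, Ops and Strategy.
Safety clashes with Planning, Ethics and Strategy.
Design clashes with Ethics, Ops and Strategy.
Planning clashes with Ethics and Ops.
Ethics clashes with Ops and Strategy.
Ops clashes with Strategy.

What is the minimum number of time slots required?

5

Legal, Design, Ethics, Ops, Strategy all conflict with each other, so at least 5 time slots are needed.
Using 5 time slots: IT=4, Legal=4, Safety=3, Design=5, Planning=2, Ethics=1, Ops=3, Strategy=2. No two conflicting committees share a time slot.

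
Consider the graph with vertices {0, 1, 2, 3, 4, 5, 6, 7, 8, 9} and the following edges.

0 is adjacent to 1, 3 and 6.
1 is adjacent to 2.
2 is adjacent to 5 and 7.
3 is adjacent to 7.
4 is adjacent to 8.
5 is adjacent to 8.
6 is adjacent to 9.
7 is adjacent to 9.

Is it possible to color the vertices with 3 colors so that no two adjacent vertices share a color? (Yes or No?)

The chromatic number is 3. The cycle 3-7-2-1-0-3 has odd length 5, so it cannot be 2-colored; at least 3 colors are needed.
A valid assignment using 3 colors: 0=a, 1=c, 2=b, 3=b, 4=b, 5=c, 6=c, 7=a, 8=a, 9=b.
That is already a proper 3-coloring.

Yes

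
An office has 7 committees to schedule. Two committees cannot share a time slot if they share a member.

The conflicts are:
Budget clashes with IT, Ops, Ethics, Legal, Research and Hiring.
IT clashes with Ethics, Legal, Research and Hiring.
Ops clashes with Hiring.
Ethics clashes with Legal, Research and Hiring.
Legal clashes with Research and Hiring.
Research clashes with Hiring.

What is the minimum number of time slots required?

6

Budget, IT, Ethics, Legal, Research, Hiring pairwise conflict, so at least 6 time slots are needed.
Using 6 time slots: Budget=1, IT=4, Ops=3, Ethics=6, Legal=5, Research=3, Hiring=2. Every pair that conflicts lands in different time slots.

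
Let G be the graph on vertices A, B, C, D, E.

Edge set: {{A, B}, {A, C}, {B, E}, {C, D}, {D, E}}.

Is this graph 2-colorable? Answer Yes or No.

The cycle C-A-B-E-D-C has odd length 5, so it cannot be 2-colored; at least 3 colors are needed.
So 2 colors are not enough.

No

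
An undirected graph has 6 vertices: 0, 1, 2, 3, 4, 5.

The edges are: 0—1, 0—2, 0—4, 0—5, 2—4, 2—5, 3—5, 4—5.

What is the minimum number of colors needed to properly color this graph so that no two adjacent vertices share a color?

4

0, 2, 4, 5 form a clique, so at least 4 colors are needed.
One proper 4-coloring: 0=a, 1=b, 2=d, 3=a, 4=c, 5=b. No two adjacent vertices share a color.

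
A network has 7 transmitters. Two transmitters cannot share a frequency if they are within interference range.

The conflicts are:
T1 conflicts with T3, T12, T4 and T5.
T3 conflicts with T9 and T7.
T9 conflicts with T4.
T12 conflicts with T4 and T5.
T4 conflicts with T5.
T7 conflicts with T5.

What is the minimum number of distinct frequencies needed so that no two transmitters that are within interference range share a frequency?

4

T1, T12, T4, T5 all conflict with each other, so at least 4 frequencies are needed.
A valid assignment using 4 frequencies: T1=3, T3=1, T9=2, T12=4, T4=1, T7=3, T5=2. No two conflicting transmitters share a frequency.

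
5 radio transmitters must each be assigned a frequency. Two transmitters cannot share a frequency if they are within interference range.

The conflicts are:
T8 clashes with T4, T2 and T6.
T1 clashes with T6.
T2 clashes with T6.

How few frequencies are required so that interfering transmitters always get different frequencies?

T8, T2, T6 are mutually in conflict, so at least 3 frequencies are needed.
3 frequencies suffice: frequency 1 → {T4, T6}; frequency 2 → {T8, T1}; frequency 3 → {T2}. Every pair that conflicts lands in different frequencies.

3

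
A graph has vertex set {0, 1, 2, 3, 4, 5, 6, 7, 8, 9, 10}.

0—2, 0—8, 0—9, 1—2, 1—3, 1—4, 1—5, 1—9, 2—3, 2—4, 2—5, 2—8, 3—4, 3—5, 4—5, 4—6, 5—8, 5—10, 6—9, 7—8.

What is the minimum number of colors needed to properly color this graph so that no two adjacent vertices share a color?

1, 2, 3, 4, 5 are mutually adjacent (a clique of size 5), so at least 5 colors are needed.
5 colors suffice: 0=red, 1=yellow, 2=blue, 3=purple, 4=green, 5=red, 6=red, 7=red, 8=green, 9=blue, 10=blue. Every edge joins two different colors.

5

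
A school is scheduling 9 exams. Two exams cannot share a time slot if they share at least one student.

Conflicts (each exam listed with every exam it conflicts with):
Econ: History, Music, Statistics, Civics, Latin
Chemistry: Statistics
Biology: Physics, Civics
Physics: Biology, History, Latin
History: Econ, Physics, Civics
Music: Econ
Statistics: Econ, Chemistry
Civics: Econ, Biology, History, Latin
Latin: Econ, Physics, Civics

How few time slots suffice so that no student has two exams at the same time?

3

Econ, History, Civics all conflict with each other, so at least 3 time slots are needed.
3 time slots suffice: time slot 1 → {Econ, Chemistry, Physics}; time slot 2 → {Music, Statistics, Civics}; time slot 3 → {Biology, History, Latin}. Each listed conflict is separated.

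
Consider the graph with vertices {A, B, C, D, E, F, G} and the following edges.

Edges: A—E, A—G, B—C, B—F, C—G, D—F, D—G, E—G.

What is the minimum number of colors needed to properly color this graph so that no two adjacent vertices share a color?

A, E, G are pairwise adjacent, so at least 3 colors are needed.
3 colors suffice: A=3, B=1, C=2, D=3, E=2, F=2, G=1. Each edge has distinct colors on its endpoints.

3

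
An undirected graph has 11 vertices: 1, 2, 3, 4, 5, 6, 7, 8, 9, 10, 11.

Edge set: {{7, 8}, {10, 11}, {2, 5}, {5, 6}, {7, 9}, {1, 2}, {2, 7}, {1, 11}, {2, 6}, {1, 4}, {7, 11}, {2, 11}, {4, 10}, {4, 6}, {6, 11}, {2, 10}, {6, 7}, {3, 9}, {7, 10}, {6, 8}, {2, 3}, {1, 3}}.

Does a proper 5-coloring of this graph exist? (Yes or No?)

Yes

The chromatic number is 4. 2, 7, 10, 11 are pairwise adjacent (a clique of size 4), so at least 4 colors are needed.
4 colors suffice: color a → {2, 4, 8, 9}; color b → {1, 5, 7}; color c → {3, 6, 10}; color d → {11}.
Since 5 ≥ 4, a proper 5-coloring certainly exists.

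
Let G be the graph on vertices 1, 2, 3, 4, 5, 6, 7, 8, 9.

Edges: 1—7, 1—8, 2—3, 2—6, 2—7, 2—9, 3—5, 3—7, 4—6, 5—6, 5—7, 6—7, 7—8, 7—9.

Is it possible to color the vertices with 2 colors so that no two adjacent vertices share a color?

2, 3, 7 are mutually adjacent, so at least 3 colors are needed.
So 2 colors are not enough.

No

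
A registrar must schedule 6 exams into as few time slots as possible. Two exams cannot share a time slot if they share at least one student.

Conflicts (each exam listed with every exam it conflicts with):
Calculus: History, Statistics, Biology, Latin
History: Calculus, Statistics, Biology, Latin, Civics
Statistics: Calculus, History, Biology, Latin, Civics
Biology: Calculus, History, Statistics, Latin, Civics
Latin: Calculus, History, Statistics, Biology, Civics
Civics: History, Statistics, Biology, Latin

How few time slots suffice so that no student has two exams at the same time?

History, Statistics, Biology, Latin, Civics all conflict with each other, so at least 5 time slots are needed.
A valid assignment using 5 time slots: Calculus=5, History=3, Statistics=4, Biology=1, Latin=2, Civics=5. No two conflicting exams share a time slot.

5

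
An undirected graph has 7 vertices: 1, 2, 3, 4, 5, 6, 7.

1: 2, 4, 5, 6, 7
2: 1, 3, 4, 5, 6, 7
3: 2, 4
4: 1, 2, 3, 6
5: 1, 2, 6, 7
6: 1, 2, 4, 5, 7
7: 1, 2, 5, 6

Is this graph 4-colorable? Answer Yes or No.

No

1, 2, 5, 6, 7 are pairwise adjacent (a clique of size 5), so at least 5 colors are needed.
So 4 colors are not enough.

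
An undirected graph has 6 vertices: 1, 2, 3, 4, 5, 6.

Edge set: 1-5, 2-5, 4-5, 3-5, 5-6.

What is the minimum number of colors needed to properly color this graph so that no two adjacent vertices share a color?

3 and 5 are adjacent, so at least 2 colors are needed.
2 colors suffice: color red → {5}; color blue → {1, 2, 3, 4, 6}. Every edge joins two different colors.

2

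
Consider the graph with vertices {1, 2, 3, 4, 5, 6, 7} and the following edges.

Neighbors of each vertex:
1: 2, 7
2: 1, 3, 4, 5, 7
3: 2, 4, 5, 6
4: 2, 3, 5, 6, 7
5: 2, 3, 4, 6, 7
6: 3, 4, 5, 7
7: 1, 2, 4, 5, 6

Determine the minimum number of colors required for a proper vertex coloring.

2, 3, 4, 5 form a clique, so at least 4 colors are needed.
4 colors suffice: 1=a, 2=c, 3=d, 4=b, 5=a, 6=c, 7=d. Every edge joins two different colors.

4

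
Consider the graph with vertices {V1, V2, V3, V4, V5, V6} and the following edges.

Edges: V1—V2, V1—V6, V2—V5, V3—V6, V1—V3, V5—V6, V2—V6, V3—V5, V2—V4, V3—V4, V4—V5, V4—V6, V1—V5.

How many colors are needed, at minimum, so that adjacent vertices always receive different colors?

4

V1, V3, V5, V6 form a clique, so at least 4 colors are needed.
A valid assignment using 4 colors: V1=Y, V2=G, V3=G, V4=Y, V5=R, V6=B. Each edge has distinct colors on its endpoints.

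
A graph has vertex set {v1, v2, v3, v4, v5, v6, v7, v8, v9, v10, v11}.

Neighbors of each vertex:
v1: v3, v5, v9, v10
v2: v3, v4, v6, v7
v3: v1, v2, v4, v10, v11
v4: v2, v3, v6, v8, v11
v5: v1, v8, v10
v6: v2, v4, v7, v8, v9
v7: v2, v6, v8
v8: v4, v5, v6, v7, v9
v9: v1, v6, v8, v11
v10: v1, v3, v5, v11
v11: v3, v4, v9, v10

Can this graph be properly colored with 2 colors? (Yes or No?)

No

v3, v4, v11 are mutually adjacent, so at least 3 colors are needed.
So 2 colors are not enough.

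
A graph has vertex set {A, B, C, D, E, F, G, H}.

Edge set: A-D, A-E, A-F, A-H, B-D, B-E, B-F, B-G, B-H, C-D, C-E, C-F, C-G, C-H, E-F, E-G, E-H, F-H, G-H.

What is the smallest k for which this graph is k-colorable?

B, E, G, H form a clique, so at least 4 colors are needed.
4 colors suffice: color 1 → {D, E}; color 2 → {H}; color 3 → {A, B, C}; color 4 → {F, G}. No two adjacent vertices share a color.

4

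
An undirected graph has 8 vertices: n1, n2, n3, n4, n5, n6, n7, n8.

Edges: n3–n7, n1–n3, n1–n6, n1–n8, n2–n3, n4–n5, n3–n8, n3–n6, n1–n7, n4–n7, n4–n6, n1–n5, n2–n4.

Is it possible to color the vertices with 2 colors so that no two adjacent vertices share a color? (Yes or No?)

n1, n3, n7 form a triangle, so at least 3 colors are needed.
So 2 colors are not enough.

No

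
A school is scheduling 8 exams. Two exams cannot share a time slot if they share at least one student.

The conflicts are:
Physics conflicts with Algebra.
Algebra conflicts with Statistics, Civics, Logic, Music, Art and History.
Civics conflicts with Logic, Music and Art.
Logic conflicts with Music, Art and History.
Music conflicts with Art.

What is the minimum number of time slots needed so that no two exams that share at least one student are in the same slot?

Algebra, Civics, Logic, Music, Art pairwise conflict, so at least 5 time slots are needed.
5 time slots suffice: time slot 1 → {Algebra}; time slot 2 → {Physics, Statistics, Logic}; time slot 3 → {Music, History}; time slot 4 → {Art}; time slot 5 → {Civics}. No two conflicting exams share a time slot.

5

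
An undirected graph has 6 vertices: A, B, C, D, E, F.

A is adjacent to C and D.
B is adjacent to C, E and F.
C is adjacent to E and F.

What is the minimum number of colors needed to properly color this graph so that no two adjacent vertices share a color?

3

B, C, F are pairwise adjacent, so at least 3 colors are needed.
3 colors suffice: color 1 → {C, D}; color 2 → {A, B}; color 3 → {E, F}. No two adjacent vertices share a color.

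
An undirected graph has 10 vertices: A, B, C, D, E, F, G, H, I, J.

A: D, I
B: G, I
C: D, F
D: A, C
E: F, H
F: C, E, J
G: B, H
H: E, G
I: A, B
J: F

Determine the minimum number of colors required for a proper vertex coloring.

3

The cycle I-A-D-C-F-E-H-G-B-I has odd length 9, so it cannot be 2-colored; at least 3 colors are needed.
3 colors suffice: color red → {B, D, F, H}; color blue → {C, E, G, I, J}; color green → {A}. No two adjacent vertices share a color.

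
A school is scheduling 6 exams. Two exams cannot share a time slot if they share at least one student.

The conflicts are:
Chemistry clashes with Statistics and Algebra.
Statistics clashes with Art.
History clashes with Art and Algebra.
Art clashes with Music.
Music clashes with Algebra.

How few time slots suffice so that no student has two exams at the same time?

The cycle Chemistry-Algebra-History-Art-Statistics-Chemistry has odd length 5, so it cannot be 2-colored; at least 3 time slots are needed.
A valid assignment using 3 time slots: Chemistry=3, Statistics=2, History=2, Art=1, Music=2, Algebra=1. No two conflicting exams share a time slot.

3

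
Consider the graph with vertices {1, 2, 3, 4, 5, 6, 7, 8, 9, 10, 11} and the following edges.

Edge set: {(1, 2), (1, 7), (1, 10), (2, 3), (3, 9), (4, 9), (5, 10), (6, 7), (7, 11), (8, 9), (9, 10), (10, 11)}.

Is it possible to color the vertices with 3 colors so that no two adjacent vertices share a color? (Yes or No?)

The chromatic number is 3. The cycle 1-10-9-3-2-1 has odd length 5, so it cannot be 2-colored; at least 3 colors are needed.
3 colors suffice: 1=b, 2=a, 3=c, 4=a, 5=b, 6=b, 7=a, 8=a, 9=b, 10=a, 11=b.
That is already a proper 3-coloring.

Yes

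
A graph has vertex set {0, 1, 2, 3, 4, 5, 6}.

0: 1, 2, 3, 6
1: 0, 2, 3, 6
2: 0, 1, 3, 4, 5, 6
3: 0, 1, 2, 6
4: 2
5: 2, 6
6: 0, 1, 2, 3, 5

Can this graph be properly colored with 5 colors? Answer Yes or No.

Yes

The chromatic number is 5. 0, 1, 2, 3, 6 are mutually adjacent (a clique of size 5), so at least 5 colors are needed.
5 colors suffice: color red → {2}; color blue → {4, 6}; color green → {0, 5}; color yellow → {3}; color purple → {1}.
That is already a proper 5-coloring.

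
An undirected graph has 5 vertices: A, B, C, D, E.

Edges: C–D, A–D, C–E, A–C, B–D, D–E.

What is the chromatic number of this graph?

A, C, D are pairwise adjacent, so at least 3 colors are needed.
One proper 3-coloring: A=3, B=2, C=2, D=1, E=3. Each edge has distinct colors on its endpoints.

3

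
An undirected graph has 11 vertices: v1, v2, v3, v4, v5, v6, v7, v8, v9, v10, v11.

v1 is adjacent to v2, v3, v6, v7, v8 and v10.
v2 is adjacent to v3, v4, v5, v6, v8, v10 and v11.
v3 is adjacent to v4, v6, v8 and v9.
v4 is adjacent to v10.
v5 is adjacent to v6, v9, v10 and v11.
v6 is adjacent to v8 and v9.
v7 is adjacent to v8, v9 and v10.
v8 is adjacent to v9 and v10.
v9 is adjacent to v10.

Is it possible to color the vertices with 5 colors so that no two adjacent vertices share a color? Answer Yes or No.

Yes

The chromatic number is 5. v1, v2, v3, v6, v8 are pairwise adjacent (a clique of size 5), so at least 5 colors are needed.
5 colors suffice: color 1 → {v2, v9}; color 2 → {v3, v10, v11}; color 3 → {v4, v5, v8}; color 4 → {v6, v7}; color 5 → {v1}.
That is already a proper 5-coloring.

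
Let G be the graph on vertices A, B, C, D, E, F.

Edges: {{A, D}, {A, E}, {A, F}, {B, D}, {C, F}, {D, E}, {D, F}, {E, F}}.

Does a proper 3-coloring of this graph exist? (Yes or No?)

A, D, E, F form a clique, so at least 4 colors are needed.
So 3 colors are not enough.

No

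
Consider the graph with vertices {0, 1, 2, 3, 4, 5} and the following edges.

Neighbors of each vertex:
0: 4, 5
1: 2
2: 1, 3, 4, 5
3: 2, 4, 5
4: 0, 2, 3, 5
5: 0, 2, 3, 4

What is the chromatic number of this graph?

4

2, 3, 4, 5 form a clique, so at least 4 colors are needed.
One proper 4-coloring: 0=c, 1=a, 2=c, 3=d, 4=a, 5=b. Each edge has distinct colors on its endpoints.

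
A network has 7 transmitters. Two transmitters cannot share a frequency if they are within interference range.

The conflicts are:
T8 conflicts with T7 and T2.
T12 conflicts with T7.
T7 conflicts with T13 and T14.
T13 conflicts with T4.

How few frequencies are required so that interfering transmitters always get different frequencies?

2

T12 and T7 conflict, so at least 2 frequencies are needed.
2 frequencies suffice: T8=2, T12=2, T7=1, T13=2, T4=1, T2=1, T14=2. Every pair that conflicts lands in different frequencies.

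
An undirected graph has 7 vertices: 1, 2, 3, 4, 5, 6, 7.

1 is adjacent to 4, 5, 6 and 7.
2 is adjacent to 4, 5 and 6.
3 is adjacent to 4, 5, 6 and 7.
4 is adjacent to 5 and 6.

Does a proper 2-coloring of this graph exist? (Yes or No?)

No

3, 4, 5 are pairwise adjacent, so at least 3 colors are needed.
So 2 colors are not enough.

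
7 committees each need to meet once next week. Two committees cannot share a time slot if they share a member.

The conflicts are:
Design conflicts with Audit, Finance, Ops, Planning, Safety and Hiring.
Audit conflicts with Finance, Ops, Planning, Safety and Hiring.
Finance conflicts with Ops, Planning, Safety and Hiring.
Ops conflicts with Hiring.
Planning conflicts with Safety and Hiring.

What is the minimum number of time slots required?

5

Design, Audit, Finance, Planning, Hiring are mutually in conflict, so at least 5 time slots are needed.
5 time slots suffice: time slot 1 → {Audit}; time slot 2 → {Finance}; time slot 3 → {Design}; time slot 4 → {Ops, Planning}; time slot 5 → {Safety, Hiring}. No two conflicting committees share a time slot.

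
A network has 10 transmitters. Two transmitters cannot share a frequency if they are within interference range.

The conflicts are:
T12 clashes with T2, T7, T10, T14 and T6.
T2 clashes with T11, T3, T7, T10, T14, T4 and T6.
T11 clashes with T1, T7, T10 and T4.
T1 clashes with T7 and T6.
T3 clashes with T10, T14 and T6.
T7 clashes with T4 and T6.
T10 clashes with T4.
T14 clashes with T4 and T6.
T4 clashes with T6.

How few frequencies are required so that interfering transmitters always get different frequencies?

T2, T11, T10, T4 all conflict with each other, so at least 4 frequencies are needed.
4 frequencies suffice: T12=3, T2=1, T11=2, T1=1, T3=3, T7=4, T10=4, T14=4, T4=3, T6=2. Each listed conflict is separated.

4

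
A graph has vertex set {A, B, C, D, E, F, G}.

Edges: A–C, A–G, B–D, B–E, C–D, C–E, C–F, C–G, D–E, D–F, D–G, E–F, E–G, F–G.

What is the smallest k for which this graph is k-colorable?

5

C, D, E, F, G form a clique, so at least 5 colors are needed.
One proper 5-coloring: A=3, B=1, C=2, D=4, E=3, F=5, G=1. Every edge joins two different colors.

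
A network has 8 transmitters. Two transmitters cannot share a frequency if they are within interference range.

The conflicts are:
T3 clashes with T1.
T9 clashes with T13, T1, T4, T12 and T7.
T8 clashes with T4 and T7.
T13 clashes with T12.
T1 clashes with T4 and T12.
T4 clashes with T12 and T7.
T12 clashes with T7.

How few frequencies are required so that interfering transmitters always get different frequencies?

4

T9, T4, T12, T7 pairwise conflict, so at least 4 frequencies are needed.
4 frequencies suffice: T3=1, T9=1, T8=1, T13=2, T1=4, T4=2, T12=3, T7=4. Every pair that conflicts lands in different frequencies.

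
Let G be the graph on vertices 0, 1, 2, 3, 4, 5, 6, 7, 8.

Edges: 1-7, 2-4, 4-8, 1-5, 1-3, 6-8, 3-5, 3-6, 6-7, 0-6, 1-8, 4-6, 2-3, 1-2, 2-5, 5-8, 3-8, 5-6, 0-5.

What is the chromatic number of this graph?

4

1, 2, 3, 5 are mutually adjacent (a clique of size 4), so at least 4 colors are needed.
4 colors suffice: color red → {4, 5, 7}; color blue → {1, 6}; color green → {0, 3}; color yellow → {2, 8}. Every edge joins two different colors.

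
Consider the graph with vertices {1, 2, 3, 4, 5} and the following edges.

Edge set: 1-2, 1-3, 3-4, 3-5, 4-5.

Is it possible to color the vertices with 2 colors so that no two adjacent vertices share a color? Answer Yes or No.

3, 4, 5 are pairwise adjacent, so at least 3 colors are needed.
So 2 colors are not enough.

No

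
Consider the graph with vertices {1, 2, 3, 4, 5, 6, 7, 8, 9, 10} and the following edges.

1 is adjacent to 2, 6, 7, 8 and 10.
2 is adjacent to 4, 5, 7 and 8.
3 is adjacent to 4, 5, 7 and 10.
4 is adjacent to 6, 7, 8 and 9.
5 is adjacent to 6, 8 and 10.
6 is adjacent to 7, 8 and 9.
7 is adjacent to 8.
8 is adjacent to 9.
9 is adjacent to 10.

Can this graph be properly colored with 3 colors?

2, 4, 7, 8 are pairwise adjacent (a clique of size 4), so at least 4 colors are needed.
So 3 colors are not enough.

No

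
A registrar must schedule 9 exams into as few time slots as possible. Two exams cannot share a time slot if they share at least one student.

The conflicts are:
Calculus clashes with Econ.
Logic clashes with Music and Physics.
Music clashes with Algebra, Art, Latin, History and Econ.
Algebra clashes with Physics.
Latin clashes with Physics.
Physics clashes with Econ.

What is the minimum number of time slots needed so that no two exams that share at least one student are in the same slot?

Music and History conflict, so at least 2 time slots are needed.
2 time slots suffice: Calculus=1, Logic=2, Music=1, Algebra=2, Art=2, Latin=2, History=2, Physics=1, Econ=2. No two conflicting exams share a time slot.

2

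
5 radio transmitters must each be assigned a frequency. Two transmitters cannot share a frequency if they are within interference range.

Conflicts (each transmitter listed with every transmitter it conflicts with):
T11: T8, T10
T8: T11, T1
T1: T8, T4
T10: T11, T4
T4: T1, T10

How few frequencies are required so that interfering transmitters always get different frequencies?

The cycle T4-T10-T11-T8-T1-T4 has odd length 5, so it cannot be 2-colored; at least 3 frequencies are needed.
3 frequencies suffice: frequency 1 → {T11, T4}; frequency 2 → {T8, T10}; frequency 3 → {T1}. No two conflicting transmitters share a frequency.

3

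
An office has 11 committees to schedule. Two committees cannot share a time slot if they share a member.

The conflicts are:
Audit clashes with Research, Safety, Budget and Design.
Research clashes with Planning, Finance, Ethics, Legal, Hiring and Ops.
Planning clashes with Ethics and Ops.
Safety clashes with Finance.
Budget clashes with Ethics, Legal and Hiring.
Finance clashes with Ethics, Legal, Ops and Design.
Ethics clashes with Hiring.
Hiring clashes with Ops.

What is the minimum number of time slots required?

3

Research, Finance, Legal all conflict with each other, so at least 3 time slots are needed.
3 time slots suffice: Audit=2, Research=1, Planning=2, Safety=1, Budget=1, Finance=2, Ethics=3, Legal=3, Hiring=2, Ops=3, Design=1. No two conflicting committees share a time slot.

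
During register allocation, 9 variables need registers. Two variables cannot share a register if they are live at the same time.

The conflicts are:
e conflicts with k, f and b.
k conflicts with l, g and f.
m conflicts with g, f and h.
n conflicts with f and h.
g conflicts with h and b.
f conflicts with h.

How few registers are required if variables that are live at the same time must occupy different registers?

e, k, f all conflict with each other, so at least 3 registers are needed.
3 registers suffice: register 1 → {l, g, f}; register 2 → {k, h, b}; register 3 → {e, m, n}. Every pair that conflicts lands in different registers.

3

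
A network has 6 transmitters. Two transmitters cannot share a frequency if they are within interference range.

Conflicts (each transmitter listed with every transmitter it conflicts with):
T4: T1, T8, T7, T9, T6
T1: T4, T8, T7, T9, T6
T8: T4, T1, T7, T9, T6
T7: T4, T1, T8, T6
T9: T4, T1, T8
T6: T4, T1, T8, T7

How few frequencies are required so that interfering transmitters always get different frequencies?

T4, T1, T8, T7, T6 are mutually in conflict, so at least 5 frequencies are needed.
Using 5 frequencies: T4=1, T1=3, T8=2, T7=5, T9=4, T6=4. Every pair that conflicts lands in different frequencies.

5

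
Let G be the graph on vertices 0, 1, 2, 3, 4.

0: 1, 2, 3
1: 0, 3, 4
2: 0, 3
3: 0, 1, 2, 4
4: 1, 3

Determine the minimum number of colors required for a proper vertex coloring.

3

0, 2, 3 are pairwise adjacent, so at least 3 colors are needed.
3 colors suffice: color a → {3}; color b → {0, 4}; color c → {1, 2}. No two adjacent vertices share a color.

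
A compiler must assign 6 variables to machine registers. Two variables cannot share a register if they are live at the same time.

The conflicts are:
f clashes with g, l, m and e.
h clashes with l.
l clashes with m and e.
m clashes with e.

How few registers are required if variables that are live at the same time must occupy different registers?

f, l, m, e all conflict with each other, so at least 4 registers are needed.
A valid assignment using 4 registers: f=1, g=2, h=1, l=2, m=4, e=3. Every pair that conflicts lands in different registers.

4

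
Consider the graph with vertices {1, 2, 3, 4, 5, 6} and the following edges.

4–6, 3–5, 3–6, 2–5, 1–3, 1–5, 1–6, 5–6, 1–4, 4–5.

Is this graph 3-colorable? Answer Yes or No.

1, 3, 5, 6 form a clique, so at least 4 colors are needed.
So 3 colors are not enough.

No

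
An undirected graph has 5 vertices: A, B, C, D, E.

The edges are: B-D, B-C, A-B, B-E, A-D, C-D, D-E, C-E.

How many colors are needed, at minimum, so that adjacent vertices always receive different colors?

4

B, C, D, E are mutually adjacent (a clique of size 4), so at least 4 colors are needed.
4 colors suffice: A=3, B=2, C=4, D=1, E=3. No two adjacent vertices share a color.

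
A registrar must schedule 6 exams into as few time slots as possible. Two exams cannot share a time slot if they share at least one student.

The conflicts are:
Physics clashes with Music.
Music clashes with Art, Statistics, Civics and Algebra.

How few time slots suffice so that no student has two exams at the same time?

2

Physics and Music conflict, so at least 2 time slots are needed.
A valid assignment using 2 time slots: Physics=2, Music=1, Art=2, Statistics=2, Civics=2, Algebra=2. Each listed conflict is separated.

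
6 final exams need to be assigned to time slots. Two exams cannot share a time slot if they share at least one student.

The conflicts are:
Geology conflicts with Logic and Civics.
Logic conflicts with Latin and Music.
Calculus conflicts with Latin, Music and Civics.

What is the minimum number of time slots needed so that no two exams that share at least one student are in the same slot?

3

The cycle Music-Calculus-Civics-Geology-Logic-Music has odd length 5, so it cannot be 2-colored; at least 3 time slots are needed.
3 time slots suffice: Geology=3, Logic=1, Calculus=1, Latin=2, Music=2, Civics=2. No two conflicting exams share a time slot.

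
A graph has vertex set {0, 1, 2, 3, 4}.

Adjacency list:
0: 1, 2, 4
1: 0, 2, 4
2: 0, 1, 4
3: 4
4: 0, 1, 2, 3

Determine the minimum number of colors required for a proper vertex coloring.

4

0, 1, 2, 4 are mutually adjacent (a clique of size 4), so at least 4 colors are needed.
4 colors suffice: color red → {4}; color blue → {1, 3}; color green → {2}; color yellow → {0}. Each edge has distinct colors on its endpoints.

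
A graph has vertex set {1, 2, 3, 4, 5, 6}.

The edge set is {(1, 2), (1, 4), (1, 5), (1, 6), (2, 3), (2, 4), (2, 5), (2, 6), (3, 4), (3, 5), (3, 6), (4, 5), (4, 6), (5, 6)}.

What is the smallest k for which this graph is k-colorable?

5

2, 3, 4, 5, 6 are pairwise adjacent (a clique of size 5), so at least 5 colors are needed.
5 colors suffice: color red → {2}; color blue → {4}; color green → {5}; color yellow → {6}; color purple → {1, 3}. Every edge joins two different colors.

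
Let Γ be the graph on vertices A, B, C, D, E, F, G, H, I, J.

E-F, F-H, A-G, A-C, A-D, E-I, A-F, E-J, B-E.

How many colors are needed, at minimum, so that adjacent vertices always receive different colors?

A and G are adjacent, so at least 2 colors are needed.
2 colors suffice: color 1 → {A, E, H}; color 2 → {B, C, D, F, G, I, J}. Each edge has distinct colors on its endpoints.

2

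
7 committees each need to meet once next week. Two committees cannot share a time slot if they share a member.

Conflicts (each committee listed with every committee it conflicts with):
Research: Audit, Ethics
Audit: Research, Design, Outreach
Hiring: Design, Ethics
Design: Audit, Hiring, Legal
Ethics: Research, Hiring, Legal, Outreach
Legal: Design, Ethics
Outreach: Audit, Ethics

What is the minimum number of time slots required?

3

The cycle Outreach-Audit-Design-Hiring-Ethics-Outreach has odd length 5, so it cannot be 2-colored; at least 3 time slots are needed.
A valid assignment using 3 time slots: Research=3, Audit=2, Hiring=2, Design=1, Ethics=1, Legal=2, Outreach=3. Every pair that conflicts lands in different time slots.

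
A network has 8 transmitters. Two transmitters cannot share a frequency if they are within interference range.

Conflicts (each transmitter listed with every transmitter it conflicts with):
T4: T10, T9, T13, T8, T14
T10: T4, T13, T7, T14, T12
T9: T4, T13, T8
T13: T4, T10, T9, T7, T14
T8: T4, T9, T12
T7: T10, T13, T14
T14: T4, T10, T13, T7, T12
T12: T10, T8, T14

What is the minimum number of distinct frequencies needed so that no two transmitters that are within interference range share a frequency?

4

T4, T10, T13, T14 are mutually in conflict, so at least 4 frequencies are needed.
Using 4 frequencies: T4=1, T10=4, T9=3, T13=2, T8=2, T7=1, T14=3, T12=1. Each listed conflict is separated.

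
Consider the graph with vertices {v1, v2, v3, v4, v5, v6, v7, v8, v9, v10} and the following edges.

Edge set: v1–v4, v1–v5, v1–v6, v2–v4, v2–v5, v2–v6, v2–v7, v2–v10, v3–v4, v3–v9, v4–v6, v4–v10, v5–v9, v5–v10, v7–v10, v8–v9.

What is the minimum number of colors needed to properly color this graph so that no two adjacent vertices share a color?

3

v2, v5, v10 form a triangle, so at least 3 colors are needed.
3 colors suffice: color 1 → {v1, v2, v9}; color 2 → {v4, v5, v7, v8}; color 3 → {v3, v6, v10}. No two adjacent vertices share a color.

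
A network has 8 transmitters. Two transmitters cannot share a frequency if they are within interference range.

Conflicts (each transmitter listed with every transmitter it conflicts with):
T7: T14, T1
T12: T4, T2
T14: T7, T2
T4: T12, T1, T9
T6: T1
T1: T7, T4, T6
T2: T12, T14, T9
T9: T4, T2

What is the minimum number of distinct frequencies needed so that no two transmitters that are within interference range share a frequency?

2

T4 and T9 conflict, so at least 2 frequencies are needed.
A valid assignment using 2 frequencies: T7=1, T12=2, T14=2, T4=1, T6=1, T1=2, T2=1, T9=2. Every pair that conflicts lands in different frequencies.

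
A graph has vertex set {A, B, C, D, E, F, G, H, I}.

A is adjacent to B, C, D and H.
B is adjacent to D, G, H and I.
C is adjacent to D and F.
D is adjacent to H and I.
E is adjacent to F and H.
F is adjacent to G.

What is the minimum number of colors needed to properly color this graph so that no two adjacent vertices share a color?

A, B, D, H are pairwise adjacent (a clique of size 4), so at least 4 colors are needed.
4 colors suffice: color red → {B, C, E}; color blue → {D, F}; color green → {A, G, I}; color yellow → {H}. Each edge has distinct colors on its endpoints.

4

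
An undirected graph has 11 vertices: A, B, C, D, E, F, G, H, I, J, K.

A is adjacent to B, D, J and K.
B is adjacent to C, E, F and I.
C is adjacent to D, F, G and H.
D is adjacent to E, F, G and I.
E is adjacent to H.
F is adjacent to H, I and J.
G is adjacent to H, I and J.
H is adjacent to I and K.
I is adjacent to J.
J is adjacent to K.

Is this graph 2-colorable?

G, I, J are mutually adjacent, so at least 3 colors are needed.
So 2 colors are not enough.

No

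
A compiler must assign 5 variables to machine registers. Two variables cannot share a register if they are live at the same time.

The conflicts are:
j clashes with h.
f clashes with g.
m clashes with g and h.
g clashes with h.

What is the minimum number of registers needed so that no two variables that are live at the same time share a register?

m, g, h all conflict with each other, so at least 3 registers are needed.
A valid assignment using 3 registers: j=1, f=2, m=3, g=1, h=2. Every pair that conflicts lands in different registers.

3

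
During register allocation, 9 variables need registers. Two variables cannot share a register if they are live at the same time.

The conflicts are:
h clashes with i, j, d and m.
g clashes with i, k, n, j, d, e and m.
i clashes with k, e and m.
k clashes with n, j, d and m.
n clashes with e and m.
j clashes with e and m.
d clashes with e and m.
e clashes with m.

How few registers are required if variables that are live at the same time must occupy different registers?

4

g, n, e, m are mutually in conflict, so at least 4 registers are needed.
4 registers suffice: register 1 → {m}; register 2 → {h, g}; register 3 → {k, e}; register 4 → {i, n, j, d}. Each listed conflict is separated.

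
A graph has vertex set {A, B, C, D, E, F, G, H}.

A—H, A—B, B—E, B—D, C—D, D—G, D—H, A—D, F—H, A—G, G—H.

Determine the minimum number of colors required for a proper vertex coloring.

A, D, G, H are pairwise adjacent (a clique of size 4), so at least 4 colors are needed.
A valid assignment using 4 colors: A=2, B=3, C=2, D=1, E=1, F=1, G=4, H=3. Every edge joins two different colors.

4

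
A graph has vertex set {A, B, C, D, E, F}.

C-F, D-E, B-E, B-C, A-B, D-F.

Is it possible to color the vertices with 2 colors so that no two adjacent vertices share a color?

No

The cycle C-F-D-E-B-C has odd length 5, so it cannot be 2-colored; at least 3 colors are needed.
So 2 colors are not enough.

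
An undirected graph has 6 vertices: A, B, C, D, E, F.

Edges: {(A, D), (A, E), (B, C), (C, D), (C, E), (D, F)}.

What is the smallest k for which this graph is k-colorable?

A and D are adjacent, so at least 2 colors are needed.
2 colors suffice: color red → {B, D, E}; color blue → {A, C, F}. Every edge joins two different colors.

2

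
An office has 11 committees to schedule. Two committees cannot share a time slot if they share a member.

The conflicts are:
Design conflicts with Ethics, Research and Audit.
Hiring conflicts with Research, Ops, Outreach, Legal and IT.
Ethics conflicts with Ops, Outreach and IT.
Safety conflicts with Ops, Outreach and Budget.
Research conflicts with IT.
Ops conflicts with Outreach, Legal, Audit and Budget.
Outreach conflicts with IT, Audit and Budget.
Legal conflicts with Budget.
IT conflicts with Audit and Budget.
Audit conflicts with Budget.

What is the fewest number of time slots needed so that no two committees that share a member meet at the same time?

Safety, Ops, Outreach, Budget all conflict with each other, so at least 4 time slots are needed.
A valid assignment using 4 time slots: Design=1, Hiring=3, Ethics=3, Safety=4, Research=4, Ops=2, Outreach=1, Legal=1, IT=2, Audit=4, Budget=3. No two conflicting committees share a time slot.

4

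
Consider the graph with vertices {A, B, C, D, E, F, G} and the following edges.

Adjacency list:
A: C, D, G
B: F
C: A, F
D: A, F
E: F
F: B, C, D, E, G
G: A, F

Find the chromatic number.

2

A and G are adjacent, so at least 2 colors are needed.
A valid assignment using 2 colors: A=red, B=blue, C=blue, D=blue, E=blue, F=red, G=blue. No two adjacent vertices share a color.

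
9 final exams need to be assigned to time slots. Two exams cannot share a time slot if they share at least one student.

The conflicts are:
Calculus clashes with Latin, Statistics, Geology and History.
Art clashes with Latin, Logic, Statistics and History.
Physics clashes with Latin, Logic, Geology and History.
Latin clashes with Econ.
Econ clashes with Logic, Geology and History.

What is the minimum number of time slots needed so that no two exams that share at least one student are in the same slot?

2

Art and Logic conflict, so at least 2 time slots are needed.
Using 2 time slots: Calculus=2, Art=2, Physics=2, Latin=1, Econ=2, Logic=1, Statistics=1, Geology=1, History=1. Every pair that conflicts lands in different time slots.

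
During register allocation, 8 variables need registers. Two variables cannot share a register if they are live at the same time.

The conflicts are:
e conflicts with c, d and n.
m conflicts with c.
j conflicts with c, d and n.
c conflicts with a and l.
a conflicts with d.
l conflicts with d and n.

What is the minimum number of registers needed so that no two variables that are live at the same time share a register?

e and n conflict, so at least 2 registers are needed.
2 registers suffice: register 1 → {c, d, n}; register 2 → {e, m, j, a, l}. Each listed conflict is separated.

2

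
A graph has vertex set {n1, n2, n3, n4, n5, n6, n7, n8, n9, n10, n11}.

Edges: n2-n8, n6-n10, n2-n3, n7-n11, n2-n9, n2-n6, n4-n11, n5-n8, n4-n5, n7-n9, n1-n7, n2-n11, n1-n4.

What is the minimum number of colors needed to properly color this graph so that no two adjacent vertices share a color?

3

The cycle n5-n8-n2-n11-n4-n5 has odd length 5, so it cannot be 2-colored; at least 3 colors are needed.
3 colors suffice: color 1 → {n2, n4, n7, n10}; color 2 → {n1, n3, n6, n8, n9, n11}; color 3 → {n5}. Each edge has distinct colors on its endpoints.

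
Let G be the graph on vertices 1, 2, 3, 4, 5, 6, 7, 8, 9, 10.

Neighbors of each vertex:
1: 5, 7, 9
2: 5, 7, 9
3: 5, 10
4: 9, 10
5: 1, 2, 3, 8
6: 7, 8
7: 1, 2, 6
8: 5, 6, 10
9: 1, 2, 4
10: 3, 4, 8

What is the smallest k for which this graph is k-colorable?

3

The cycle 8-5-2-7-6-8 has odd length 5, so it cannot be 2-colored; at least 3 colors are needed.
3 colors suffice: color a → {5, 7, 9, 10}; color b → {1, 2, 3, 4, 8}; color c → {6}. Each edge has distinct colors on its endpoints.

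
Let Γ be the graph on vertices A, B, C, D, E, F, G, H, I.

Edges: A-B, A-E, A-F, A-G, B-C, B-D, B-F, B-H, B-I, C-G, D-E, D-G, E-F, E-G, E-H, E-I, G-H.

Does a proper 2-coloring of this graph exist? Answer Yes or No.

E, G, H are mutually adjacent, so at least 3 colors are needed.
So 2 colors are not enough.

No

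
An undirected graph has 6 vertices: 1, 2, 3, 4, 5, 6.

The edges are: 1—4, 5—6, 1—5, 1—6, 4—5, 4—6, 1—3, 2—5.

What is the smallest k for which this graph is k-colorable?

4

1, 4, 5, 6 are mutually adjacent (a clique of size 4), so at least 4 colors are needed.
4 colors suffice: color a → {1, 2}; color b → {3, 5}; color c → {4}; color d → {6}. Every edge joins two different colors.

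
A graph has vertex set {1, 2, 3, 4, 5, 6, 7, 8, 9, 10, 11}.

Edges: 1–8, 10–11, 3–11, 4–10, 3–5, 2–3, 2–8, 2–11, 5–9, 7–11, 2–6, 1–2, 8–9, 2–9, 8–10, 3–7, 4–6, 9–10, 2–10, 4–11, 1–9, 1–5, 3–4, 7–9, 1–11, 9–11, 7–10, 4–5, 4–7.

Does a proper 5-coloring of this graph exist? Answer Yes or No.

The chromatic number is 4. 1, 2, 8, 9 are pairwise adjacent (a clique of size 4), so at least 4 colors are needed.
One proper 4-coloring: 1=yellow, 2=red, 3=yellow, 4=green, 5=red, 6=blue, 7=red, 8=blue, 9=green, 10=yellow, 11=blue.
Since 5 ≥ 4, a proper 5-coloring certainly exists.

Yes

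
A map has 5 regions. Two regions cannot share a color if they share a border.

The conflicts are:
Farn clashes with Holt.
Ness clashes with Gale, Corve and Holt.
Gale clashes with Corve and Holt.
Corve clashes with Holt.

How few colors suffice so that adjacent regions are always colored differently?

4

Ness, Gale, Corve, Holt are mutually in conflict, so at least 4 colors are needed.
4 colors suffice: color 1 → {Holt}; color 2 → {Farn, Ness}; color 3 → {Gale}; color 4 → {Corve}. Each listed conflict is separated.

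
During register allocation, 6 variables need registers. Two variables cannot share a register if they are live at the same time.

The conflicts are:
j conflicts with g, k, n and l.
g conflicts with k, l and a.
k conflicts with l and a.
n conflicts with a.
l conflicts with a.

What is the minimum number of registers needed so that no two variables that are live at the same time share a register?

j, g, k, l pairwise conflict, so at least 4 registers are needed.
4 registers suffice: j=1, g=4, k=2, n=2, l=3, a=1. Every pair that conflicts lands in different registers.

4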